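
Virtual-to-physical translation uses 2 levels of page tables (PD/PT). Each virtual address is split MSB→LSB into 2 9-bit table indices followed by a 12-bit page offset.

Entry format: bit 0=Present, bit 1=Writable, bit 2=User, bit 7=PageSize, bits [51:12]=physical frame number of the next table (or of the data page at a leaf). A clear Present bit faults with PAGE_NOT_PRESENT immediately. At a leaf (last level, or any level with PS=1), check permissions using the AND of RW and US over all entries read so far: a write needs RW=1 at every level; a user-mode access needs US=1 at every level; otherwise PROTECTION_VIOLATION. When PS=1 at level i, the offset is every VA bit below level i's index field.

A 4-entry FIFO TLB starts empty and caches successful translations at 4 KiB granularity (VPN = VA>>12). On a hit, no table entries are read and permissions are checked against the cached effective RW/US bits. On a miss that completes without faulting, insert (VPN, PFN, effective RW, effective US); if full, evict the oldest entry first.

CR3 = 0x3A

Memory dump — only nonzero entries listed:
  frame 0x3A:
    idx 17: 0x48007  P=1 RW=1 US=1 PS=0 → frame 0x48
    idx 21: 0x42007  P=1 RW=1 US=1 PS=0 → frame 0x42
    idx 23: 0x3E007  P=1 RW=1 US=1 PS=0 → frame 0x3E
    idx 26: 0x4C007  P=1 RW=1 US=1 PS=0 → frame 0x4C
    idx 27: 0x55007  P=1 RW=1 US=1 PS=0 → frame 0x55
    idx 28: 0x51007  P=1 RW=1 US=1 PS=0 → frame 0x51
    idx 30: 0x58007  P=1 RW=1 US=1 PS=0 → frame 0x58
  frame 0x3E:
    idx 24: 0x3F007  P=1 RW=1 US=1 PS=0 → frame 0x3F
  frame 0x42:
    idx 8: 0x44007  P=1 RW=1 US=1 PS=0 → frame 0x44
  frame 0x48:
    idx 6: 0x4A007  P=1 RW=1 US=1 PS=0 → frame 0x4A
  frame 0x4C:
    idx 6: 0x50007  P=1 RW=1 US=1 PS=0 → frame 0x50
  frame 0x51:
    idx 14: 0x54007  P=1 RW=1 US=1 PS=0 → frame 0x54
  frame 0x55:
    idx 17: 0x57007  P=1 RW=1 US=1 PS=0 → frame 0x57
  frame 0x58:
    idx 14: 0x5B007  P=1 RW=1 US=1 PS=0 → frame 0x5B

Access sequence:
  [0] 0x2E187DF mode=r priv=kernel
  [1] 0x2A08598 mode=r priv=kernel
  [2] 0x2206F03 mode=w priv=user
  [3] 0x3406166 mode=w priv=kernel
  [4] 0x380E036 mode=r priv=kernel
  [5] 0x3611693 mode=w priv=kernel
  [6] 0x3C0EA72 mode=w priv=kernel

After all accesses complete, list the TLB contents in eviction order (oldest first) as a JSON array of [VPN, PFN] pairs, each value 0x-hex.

Walk each access:
#0 VA=0x2E187DF (r,kernel):
  L0: frame=0x3A idx=23 entry=0x3E007 [P=1 RW=1 US=1 PS=0]
  L1: frame=0x3E idx=24 entry=0x3F007 [P=1 RW=1 US=1 PS=0]
  → PA=0x3F7DF  (2 entries read)
#1 VA=0x2A08598 (r,kernel):
  L0: frame=0x3A idx=21 entry=0x42007 [P=1 RW=1 US=1 PS=0]
  L1: frame=0x42 idx=8 entry=0x44007 [P=1 RW=1 US=1 PS=0]
  → PA=0x44598  (2 entries read)
#2 VA=0x2206F03 (w,user):
  L0: frame=0x3A idx=17 entry=0x48007 [P=1 RW=1 US=1 PS=0]
  L1: frame=0x48 idx=6 entry=0x4A007 [P=1 RW=1 US=1 PS=0]
  → PA=0x4AF03  (2 entries read)
#3 VA=0x3406166 (w,kernel):
  L0: frame=0x3A idx=26 entry=0x4C007 [P=1 RW=1 US=1 PS=0]
  L1: frame=0x4C idx=6 entry=0x50007 [P=1 RW=1 US=1 PS=0]
  → PA=0x50166  (2 entries read)
#4 VA=0x380E036 (r,kernel):
  L0: frame=0x3A idx=28 entry=0x51007 [P=1 RW=1 US=1 PS=0]
  L1: frame=0x51 idx=14 entry=0x54007 [P=1 RW=1 US=1 PS=0]
  → PA=0x54036  (2 entries read)
#5 VA=0x3611693 (w,kernel):
  L0: frame=0x3A idx=27 entry=0x55007 [P=1 RW=1 US=1 PS=0]
  L1: frame=0x55 idx=17 entry=0x57007 [P=1 RW=1 US=1 PS=0]
  → PA=0x57693  (2 entries read)
#6 VA=0x3C0EA72 (w,kernel):
  L0: frame=0x3A idx=30 entry=0x58007 [P=1 RW=1 US=1 PS=0]
  L1: frame=0x58 idx=14 entry=0x5B007 [P=1 RW=1 US=1 PS=0]
  → PA=0x5BA72  (2 entries read)

TLB: [["0x3406", "0x50"], ["0x380E", "0x54"], ["0x3611", "0x57"], ["0x3C0E", "0x5B"]]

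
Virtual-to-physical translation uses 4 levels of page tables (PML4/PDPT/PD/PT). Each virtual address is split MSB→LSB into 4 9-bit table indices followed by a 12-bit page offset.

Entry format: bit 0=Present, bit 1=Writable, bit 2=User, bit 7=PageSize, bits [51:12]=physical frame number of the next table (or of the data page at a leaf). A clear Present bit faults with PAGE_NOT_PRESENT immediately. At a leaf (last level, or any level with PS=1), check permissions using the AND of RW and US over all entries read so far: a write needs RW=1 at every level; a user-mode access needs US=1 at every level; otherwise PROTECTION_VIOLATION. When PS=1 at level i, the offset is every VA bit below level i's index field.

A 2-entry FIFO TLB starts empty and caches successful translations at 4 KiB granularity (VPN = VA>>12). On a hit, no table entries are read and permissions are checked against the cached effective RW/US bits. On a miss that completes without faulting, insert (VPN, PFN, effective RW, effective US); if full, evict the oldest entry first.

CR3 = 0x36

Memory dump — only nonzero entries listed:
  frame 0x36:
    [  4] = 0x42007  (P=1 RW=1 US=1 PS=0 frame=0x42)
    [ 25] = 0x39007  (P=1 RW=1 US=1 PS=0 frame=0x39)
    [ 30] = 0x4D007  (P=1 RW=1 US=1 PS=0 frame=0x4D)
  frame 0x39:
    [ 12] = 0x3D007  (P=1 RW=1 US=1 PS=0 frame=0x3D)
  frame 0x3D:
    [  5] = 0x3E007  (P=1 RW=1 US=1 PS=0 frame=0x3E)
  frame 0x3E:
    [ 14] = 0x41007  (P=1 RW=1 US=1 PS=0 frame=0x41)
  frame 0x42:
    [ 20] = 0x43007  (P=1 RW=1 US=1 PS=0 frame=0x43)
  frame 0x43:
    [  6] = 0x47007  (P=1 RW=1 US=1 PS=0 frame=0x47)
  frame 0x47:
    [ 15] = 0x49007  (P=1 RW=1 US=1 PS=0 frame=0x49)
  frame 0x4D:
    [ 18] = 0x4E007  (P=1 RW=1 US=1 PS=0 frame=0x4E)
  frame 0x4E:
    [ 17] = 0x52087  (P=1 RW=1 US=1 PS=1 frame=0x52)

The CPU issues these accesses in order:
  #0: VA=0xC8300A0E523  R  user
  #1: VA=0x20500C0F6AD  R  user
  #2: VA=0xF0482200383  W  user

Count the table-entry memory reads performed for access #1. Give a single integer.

Trace:
#0 VA=0xC8300A0E523 (r,user):
  L0: frame=0x36 idx=25 entry=0x39007 [P=1 RW=1 US=1 PS=0]
  L1: frame=0x39 idx=12 entry=0x3D007 [P=1 RW=1 US=1 PS=0]
  L2: frame=0x3D idx=5 entry=0x3E007 [P=1 RW=1 US=1 PS=0]
  L3: frame=0x3E idx=14 entry=0x41007 [P=1 RW=1 US=1 PS=0]
  → PA=0x41523  (4 entries read)
#1 VA=0x20500C0F6AD (r,user):
  L0: frame=0x36 idx=4 entry=0x42007 [P=1 RW=1 US=1 PS=0]
  L1: frame=0x42 idx=20 entry=0x43007 [P=1 RW=1 US=1 PS=0]
  L2: frame=0x43 idx=6 entry=0x47007 [P=1 RW=1 US=1 PS=0]
  L3: frame=0x47 idx=15 entry=0x49007 [P=1 RW=1 US=1 PS=0]
  → PA=0x496AD  (4 entries read)
#2 VA=0xF0482200383 (w,user):
  L0: frame=0x36 idx=30 entry=0x4D007 [P=1 RW=1 US=1 PS=0]
  L1: frame=0x4D idx=18 entry=0x4E007 [P=1 RW=1 US=1 PS=0]
  L2: frame=0x4E idx=17 entry=0x52087 [P=1 RW=1 US=1 PS=1]
  → PA=0x52383 (huge @L2)  (3 entries read)

Entries read for #1: 4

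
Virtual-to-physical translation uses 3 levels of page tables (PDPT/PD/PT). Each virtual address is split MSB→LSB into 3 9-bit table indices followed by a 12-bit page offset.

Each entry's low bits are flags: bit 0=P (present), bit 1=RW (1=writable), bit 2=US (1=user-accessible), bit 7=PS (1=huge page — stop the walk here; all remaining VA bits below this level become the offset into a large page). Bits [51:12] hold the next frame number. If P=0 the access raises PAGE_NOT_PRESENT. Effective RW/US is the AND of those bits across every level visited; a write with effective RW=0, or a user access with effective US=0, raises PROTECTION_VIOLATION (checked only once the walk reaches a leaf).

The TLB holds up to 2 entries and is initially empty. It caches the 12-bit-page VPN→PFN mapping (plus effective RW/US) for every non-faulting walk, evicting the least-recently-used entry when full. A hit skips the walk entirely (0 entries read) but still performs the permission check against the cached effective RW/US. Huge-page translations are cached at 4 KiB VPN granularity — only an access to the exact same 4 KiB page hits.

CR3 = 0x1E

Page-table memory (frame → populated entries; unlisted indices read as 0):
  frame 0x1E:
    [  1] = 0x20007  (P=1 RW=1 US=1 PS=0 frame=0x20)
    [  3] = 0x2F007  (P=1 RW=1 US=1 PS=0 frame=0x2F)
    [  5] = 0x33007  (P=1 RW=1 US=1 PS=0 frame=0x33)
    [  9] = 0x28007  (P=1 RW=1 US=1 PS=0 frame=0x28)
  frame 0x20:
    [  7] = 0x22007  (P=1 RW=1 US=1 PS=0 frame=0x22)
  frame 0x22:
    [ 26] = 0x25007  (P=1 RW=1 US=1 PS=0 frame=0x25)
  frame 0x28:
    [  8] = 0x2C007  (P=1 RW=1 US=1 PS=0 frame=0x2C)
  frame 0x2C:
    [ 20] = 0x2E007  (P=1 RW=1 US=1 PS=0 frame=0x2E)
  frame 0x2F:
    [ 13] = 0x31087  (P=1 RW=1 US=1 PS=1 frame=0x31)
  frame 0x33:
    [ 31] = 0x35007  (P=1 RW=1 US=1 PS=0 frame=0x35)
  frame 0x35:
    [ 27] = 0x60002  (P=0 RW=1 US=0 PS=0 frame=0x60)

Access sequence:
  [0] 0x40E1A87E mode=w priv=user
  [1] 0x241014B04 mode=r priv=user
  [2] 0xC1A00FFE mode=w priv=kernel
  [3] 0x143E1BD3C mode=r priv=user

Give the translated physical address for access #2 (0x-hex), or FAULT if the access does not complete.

Per-access translation:
#0 VA=0x40E1A87E (w,user):
  [0] read 0x1E idx=1: raw=0x20007 flags P=1 W=1 U=1 S=0
  [1] read 0x20 idx=7: raw=0x22007 flags P=1 W=1 U=1 S=0
  [2] read 0x22 idx=26: raw=0x25007 flags P=1 W=1 U=1 S=0
  → PA=0x2587E  (3 entries read)
#1 VA=0x241014B04 (r,user):
  [0] read 0x1E idx=9: raw=0x28007 flags P=1 W=1 U=1 S=0
  [1] read 0x28 idx=8: raw=0x2C007 flags P=1 W=1 U=1 S=0
  [2] read 0x2C idx=20: raw=0x2E007 flags P=1 W=1 U=1 S=0
  → PA=0x2EB04  (3 entries read)
#2 VA=0xC1A00FFE (w,kernel):
  [0] read 0x1E idx=3: raw=0x2F007 flags P=1 W=1 U=1 S=0
  [1] read 0x2F idx=13: raw=0x31087 flags P=1 W=1 U=1 S=1
  → PA=0x31FFE (huge @L1)  (2 entries read)
#3 VA=0x143E1BD3C (r,user):
  [0] read 0x1E idx=5: raw=0x33007 flags P=1 W=1 U=1 S=0
  [1] read 0x33 idx=31: raw=0x35007 flags P=1 W=1 U=1 S=0
  [2] read 0x35 idx=27: raw=0x60002 flags P=0 W=1 U=0 S=0
  ⇒ fault: PAGE_NOT_PRESENT  — 3 lookups

Access #2 PA: 0x31FFE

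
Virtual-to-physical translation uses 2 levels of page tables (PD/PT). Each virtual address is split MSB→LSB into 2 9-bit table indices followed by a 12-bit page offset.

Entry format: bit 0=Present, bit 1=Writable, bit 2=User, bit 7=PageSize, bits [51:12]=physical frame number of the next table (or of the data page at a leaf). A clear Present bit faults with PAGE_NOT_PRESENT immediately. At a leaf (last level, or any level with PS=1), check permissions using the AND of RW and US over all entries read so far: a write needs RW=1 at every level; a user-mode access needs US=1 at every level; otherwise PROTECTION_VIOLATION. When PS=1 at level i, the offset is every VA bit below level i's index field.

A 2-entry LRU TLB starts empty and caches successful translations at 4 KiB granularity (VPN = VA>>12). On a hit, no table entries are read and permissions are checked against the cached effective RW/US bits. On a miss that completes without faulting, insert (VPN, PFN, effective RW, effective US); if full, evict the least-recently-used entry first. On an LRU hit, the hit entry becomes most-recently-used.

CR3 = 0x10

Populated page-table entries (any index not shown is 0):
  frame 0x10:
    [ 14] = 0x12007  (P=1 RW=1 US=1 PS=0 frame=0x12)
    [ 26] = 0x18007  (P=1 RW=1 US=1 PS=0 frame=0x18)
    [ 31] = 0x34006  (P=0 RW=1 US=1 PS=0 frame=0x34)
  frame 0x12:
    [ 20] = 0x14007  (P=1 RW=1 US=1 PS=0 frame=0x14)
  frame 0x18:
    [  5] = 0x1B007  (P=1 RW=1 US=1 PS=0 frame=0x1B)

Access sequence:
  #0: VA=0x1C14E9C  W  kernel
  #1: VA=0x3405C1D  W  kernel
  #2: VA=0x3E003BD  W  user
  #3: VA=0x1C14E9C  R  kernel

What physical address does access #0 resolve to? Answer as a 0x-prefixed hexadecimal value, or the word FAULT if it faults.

Per-access translation:
#0 VA=0x1C14E9C (w,kernel):
  L0: frame=0x10 idx=14 entry=0x12007 [P=1 RW=1 US=1 PS=0]
  L1: frame=0x12 idx=20 entry=0x14007 [P=1 RW=1 US=1 PS=0]
  ✓ 0x14E9C  — 2 lookups
#1 VA=0x3405C1D (w,kernel):
  L0: frame=0x10 idx=26 entry=0x18007 [P=1 RW=1 US=1 PS=0]
  L1: frame=0x18 idx=5 entry=0x1B007 [P=1 RW=1 US=1 PS=0]
  ✓ 0x1BC1D  — 2 lookups
#2 VA=0x3E003BD (w,user):
  L0: frame=0x10 idx=31 entry=0x34006 [P=0 RW=1 US=1 PS=0]
  → PAGE_NOT_PRESENT  (1 entries read)
#3 VA=0x1C14E9C (r,kernel):
  TLB hit vpn=0x1C14 → PA=0x14E9C

Access #0 PA: 0x14E9C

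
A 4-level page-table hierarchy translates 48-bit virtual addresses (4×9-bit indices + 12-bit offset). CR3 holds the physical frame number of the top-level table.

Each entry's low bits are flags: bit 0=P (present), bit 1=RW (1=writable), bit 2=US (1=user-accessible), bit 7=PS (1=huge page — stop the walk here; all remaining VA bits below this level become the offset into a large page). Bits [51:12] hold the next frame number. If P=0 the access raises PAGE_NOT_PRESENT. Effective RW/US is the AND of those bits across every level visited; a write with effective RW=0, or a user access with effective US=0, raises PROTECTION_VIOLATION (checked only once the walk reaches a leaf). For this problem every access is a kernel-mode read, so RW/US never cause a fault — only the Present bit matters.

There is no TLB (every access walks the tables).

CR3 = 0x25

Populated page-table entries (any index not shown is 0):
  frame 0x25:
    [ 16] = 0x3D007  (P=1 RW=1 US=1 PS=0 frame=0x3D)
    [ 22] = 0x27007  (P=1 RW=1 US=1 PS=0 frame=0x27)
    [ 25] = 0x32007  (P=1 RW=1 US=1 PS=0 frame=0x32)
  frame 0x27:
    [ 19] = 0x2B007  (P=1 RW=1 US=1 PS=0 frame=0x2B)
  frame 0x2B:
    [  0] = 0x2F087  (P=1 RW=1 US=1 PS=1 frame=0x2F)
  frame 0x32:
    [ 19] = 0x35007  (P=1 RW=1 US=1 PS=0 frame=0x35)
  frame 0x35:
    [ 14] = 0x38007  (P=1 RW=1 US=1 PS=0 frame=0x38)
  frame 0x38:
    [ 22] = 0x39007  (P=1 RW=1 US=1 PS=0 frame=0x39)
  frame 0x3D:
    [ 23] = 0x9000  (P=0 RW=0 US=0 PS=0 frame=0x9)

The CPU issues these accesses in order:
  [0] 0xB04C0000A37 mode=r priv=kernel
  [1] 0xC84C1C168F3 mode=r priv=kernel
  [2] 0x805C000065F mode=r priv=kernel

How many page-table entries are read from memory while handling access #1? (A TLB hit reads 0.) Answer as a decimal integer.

Per-access translation:
#0 VA=0xB04C0000A37 (r,kernel):
  L0: frame=0x25 idx=22 entry=0x27007 [P=1 RW=1 US=1 PS=0]
  L1: frame=0x27 idx=19 entry=0x2B007 [P=1 RW=1 US=1 PS=0]
  L2: frame=0x2B idx=0 entry=0x2F087 [P=1 RW=1 US=1 PS=1]
  ✓ 0x2FA37 (huge @L2)  — 3 lookups
#1 VA=0xC84C1C168F3 (r,kernel):
  L0: frame=0x25 idx=25 entry=0x32007 [P=1 RW=1 US=1 PS=0]
  L1: frame=0x32 idx=19 entry=0x35007 [P=1 RW=1 US=1 PS=0]
  L2: frame=0x35 idx=14 entry=0x38007 [P=1 RW=1 US=1 PS=0]
  L3: frame=0x38 idx=22 entry=0x39007 [P=1 RW=1 US=1 PS=0]
  ✓ 0x398F3  — 4 lookups
#2 VA=0x805C000065F (r,kernel):
  L0: frame=0x25 idx=16 entry=0x3D007 [P=1 RW=1 US=1 PS=0]
  L1: frame=0x3D idx=23 entry=0x9000 [P=0 RW=0 US=0 PS=0]
  ⇒ fault: PAGE_NOT_PRESENT  — 2 lookups

Entries read for #1: 4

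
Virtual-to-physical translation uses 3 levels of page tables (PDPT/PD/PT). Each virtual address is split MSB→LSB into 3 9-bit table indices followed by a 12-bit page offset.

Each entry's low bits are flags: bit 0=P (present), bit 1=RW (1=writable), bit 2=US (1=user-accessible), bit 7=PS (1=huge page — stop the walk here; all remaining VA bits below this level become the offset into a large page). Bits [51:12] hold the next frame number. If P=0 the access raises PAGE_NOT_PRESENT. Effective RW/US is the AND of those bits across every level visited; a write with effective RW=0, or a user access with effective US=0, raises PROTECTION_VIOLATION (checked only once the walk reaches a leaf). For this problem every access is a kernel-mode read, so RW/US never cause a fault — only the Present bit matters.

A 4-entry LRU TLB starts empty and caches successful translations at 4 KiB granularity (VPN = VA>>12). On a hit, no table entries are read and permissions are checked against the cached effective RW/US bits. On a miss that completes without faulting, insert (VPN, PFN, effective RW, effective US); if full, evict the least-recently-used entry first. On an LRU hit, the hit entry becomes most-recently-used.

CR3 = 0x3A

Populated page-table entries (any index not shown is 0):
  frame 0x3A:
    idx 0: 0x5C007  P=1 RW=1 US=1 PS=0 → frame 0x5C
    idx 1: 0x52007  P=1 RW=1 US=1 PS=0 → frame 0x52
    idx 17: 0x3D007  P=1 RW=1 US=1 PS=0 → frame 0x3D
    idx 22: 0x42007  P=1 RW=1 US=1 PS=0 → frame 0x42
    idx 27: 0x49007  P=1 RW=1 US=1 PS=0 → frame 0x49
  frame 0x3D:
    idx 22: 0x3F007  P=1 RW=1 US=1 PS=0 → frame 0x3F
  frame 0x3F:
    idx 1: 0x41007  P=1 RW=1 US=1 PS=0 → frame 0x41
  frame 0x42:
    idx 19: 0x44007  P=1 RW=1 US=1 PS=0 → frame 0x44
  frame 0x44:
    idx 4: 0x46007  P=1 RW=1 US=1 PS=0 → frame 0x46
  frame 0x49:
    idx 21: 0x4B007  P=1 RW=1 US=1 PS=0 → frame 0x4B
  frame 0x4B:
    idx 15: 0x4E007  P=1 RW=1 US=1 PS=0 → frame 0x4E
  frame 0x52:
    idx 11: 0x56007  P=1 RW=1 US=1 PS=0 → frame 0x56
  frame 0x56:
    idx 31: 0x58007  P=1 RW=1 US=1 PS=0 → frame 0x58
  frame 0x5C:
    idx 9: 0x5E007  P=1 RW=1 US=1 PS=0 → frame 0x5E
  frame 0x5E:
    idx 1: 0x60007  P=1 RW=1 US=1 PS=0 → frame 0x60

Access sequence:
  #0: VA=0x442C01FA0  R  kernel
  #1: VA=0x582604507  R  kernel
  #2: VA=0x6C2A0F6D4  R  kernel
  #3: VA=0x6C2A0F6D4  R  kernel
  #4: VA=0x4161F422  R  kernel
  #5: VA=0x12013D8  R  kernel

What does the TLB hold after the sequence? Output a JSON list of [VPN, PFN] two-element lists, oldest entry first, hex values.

Per-access translation:
#0 VA=0x442C01FA0 (r,kernel):
  L0 @0x3A[17] → 0x3D007  P=1,RW=1,US=1,PS=0
  L1 @0x3D[22] → 0x3F007  P=1,RW=1,US=1,PS=0
  L2 @0x3F[1] → 0x41007  P=1,RW=1,US=1,PS=0
  → PA=0x41FA0  (3 entries read)
#1 VA=0x582604507 (r,kernel):
  L0 @0x3A[22] → 0x42007  P=1,RW=1,US=1,PS=0
  L1 @0x42[19] → 0x44007  P=1,RW=1,US=1,PS=0
  L2 @0x44[4] → 0x46007  P=1,RW=1,US=1,PS=0
  → PA=0x46507  (3 entries read)
#2 VA=0x6C2A0F6D4 (r,kernel):
  L0 @0x3A[27] → 0x49007  P=1,RW=1,US=1,PS=0
  L1 @0x49[21] → 0x4B007  P=1,RW=1,US=1,PS=0
  L2 @0x4B[15] → 0x4E007  P=1,RW=1,US=1,PS=0
  → PA=0x4E6D4  (3 entries read)
#3 VA=0x6C2A0F6D4 (r,kernel):
  TLB hit vpn=0x6C2A0F → PA=0x4E6D4
#4 VA=0x4161F422 (r,kernel):
  L0 @0x3A[1] → 0x52007  P=1,RW=1,US=1,PS=0
  L1 @0x52[11] → 0x56007  P=1,RW=1,US=1,PS=0
  L2 @0x56[31] → 0x58007  P=1,RW=1,US=1,PS=0
  → PA=0x58422  (3 entries read)
#5 VA=0x12013D8 (r,kernel):
  L0 @0x3A[0] → 0x5C007  P=1,RW=1,US=1,PS=0
  L1 @0x5C[9] → 0x5E007  P=1,RW=1,US=1,PS=0
  L2 @0x5E[1] → 0x60007  P=1,RW=1,US=1,PS=0
  → PA=0x603D8  (3 entries read)

TLB: [["0x582604", "0x46"], ["0x6C2A0F", "0x4E"], ["0x4161F", "0x58"], ["0x1201", "0x60"]]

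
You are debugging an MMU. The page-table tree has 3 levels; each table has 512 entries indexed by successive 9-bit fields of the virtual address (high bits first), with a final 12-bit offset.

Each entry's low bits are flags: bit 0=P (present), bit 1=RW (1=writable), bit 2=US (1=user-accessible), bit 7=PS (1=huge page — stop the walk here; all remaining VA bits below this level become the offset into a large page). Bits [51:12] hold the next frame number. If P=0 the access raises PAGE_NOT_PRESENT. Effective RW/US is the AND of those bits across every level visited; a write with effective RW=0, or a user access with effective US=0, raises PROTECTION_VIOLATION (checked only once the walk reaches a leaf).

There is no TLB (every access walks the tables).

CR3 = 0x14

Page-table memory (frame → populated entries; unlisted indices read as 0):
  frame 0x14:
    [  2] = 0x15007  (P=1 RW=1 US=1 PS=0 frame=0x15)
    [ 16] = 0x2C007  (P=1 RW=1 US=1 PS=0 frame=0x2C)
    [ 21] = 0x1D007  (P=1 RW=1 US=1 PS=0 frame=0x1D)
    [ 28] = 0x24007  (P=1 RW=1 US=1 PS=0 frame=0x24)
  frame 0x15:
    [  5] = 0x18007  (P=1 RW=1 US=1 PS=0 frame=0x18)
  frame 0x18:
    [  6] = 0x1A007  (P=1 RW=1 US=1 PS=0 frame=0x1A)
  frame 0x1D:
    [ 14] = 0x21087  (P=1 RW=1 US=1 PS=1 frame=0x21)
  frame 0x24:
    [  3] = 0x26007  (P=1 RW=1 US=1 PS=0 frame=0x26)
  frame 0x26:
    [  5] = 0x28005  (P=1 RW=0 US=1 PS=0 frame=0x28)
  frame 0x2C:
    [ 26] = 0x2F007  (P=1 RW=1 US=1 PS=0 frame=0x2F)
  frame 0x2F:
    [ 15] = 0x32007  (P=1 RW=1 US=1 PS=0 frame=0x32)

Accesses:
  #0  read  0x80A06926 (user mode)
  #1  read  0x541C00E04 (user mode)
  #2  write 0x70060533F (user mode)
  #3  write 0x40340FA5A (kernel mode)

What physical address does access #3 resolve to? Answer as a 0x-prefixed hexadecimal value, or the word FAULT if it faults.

Walk each access:
#0 VA=0x80A06926 (r,user):
  lvl0: tbl 0x14, slot 2 ⇒ 0x15007 (P1/RW1/US1/PS0)
  lvl1: tbl 0x15, slot 5 ⇒ 0x18007 (P1/RW1/US1/PS0)
  lvl2: tbl 0x18, slot 6 ⇒ 0x1A007 (P1/RW1/US1/PS0)
  ✓ 0x1A926  — 3 lookups
#1 VA=0x541C00E04 (r,user):
  lvl0: tbl 0x14, slot 21 ⇒ 0x1D007 (P1/RW1/US1/PS0)
  lvl1: tbl 0x1D, slot 14 ⇒ 0x21087 (P1/RW1/US1/PS1)
  ✓ 0x21E04 (huge @L1)  — 2 lookups
#2 VA=0x70060533F (w,user):
  lvl0: tbl 0x14, slot 28 ⇒ 0x24007 (P1/RW1/US1/PS0)
  lvl1: tbl 0x24, slot 3 ⇒ 0x26007 (P1/RW1/US1/PS0)
  lvl2: tbl 0x26, slot 5 ⇒ 0x28005 (P1/RW0/US1/PS0)
  ✗ PROTECTION_VIOLATION  [3 reads]
#3 VA=0x40340FA5A (w,kernel):
  lvl0: tbl 0x14, slot 16 ⇒ 0x2C007 (P1/RW1/US1/PS0)
  lvl1: tbl 0x2C, slot 26 ⇒ 0x2F007 (P1/RW1/US1/PS0)
  lvl2: tbl 0x2F, slot 15 ⇒ 0x32007 (P1/RW1/US1/PS0)
  ✓ 0x32A5A  — 3 lookups

Access #3 PA: 0x32A5A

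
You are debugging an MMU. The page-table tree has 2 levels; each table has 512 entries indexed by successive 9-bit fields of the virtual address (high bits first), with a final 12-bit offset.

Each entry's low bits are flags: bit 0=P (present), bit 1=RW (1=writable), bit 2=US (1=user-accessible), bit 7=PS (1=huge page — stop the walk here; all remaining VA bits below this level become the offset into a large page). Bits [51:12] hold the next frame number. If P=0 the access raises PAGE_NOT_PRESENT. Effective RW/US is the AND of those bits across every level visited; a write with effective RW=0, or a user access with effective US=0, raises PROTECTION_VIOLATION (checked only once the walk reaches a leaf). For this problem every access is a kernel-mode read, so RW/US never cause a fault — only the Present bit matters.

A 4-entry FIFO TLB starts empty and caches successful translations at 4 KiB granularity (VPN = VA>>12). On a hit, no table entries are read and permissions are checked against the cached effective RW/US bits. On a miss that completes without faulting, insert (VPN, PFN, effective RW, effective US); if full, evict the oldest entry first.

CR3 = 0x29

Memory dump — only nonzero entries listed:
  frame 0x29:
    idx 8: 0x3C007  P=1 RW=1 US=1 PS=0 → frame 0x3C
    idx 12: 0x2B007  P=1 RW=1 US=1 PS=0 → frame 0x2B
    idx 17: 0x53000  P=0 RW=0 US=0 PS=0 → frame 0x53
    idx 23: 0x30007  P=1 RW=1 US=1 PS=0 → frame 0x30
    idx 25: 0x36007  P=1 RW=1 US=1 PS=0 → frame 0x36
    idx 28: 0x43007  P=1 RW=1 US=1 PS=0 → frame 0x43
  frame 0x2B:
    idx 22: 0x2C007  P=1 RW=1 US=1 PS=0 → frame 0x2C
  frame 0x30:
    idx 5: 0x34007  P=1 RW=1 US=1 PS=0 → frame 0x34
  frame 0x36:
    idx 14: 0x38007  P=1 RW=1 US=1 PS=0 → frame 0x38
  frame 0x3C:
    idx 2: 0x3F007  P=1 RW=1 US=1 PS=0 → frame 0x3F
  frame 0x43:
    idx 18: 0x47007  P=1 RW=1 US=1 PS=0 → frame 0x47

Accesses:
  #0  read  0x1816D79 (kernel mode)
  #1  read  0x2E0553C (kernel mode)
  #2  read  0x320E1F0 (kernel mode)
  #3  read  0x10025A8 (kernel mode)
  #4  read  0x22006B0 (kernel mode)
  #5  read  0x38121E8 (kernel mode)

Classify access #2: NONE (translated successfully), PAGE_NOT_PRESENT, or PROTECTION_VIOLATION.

Trace:
#0 VA=0x1816D79 (r,kernel):
  [0] read 0x29 idx=12: raw=0x2B007 flags P=1 W=1 U=1 S=0
  [1] read 0x2B idx=22: raw=0x2C007 flags P=1 W=1 U=1 S=0
  ✓ 0x2CD79  — 2 lookups
#1 VA=0x2E0553C (r,kernel):
  [0] read 0x29 idx=23: raw=0x30007 flags P=1 W=1 U=1 S=0
  [1] read 0x30 idx=5: raw=0x34007 flags P=1 W=1 U=1 S=0
  ✓ 0x3453C  — 2 lookups
#2 VA=0x320E1F0 (r,kernel):
  [0] read 0x29 idx=25: raw=0x36007 flags P=1 W=1 U=1 S=0
  [1] read 0x36 idx=14: raw=0x38007 flags P=1 W=1 U=1 S=0
  ✓ 0x381F0  — 2 lookups
#3 VA=0x10025A8 (r,kernel):
  [0] read 0x29 idx=8: raw=0x3C007 flags P=1 W=1 U=1 S=0
  [1] read 0x3C idx=2: raw=0x3F007 flags P=1 W=1 U=1 S=0
  ✓ 0x3F5A8  — 2 lookups
#4 VA=0x22006B0 (r,kernel):
  [0] read 0x29 idx=17: raw=0x53000 flags P=0 W=0 U=0 S=0
  ✗ PAGE_NOT_PRESENT  [1 reads]
#5 VA=0x38121E8 (r,kernel):
  [0] read 0x29 idx=28: raw=0x43007 flags P=1 W=1 U=1 S=0
  [1] read 0x43 idx=18: raw=0x47007 flags P=1 W=1 U=1 S=0
  ✓ 0x471E8  — 2 lookups

Access #2 fault: NONE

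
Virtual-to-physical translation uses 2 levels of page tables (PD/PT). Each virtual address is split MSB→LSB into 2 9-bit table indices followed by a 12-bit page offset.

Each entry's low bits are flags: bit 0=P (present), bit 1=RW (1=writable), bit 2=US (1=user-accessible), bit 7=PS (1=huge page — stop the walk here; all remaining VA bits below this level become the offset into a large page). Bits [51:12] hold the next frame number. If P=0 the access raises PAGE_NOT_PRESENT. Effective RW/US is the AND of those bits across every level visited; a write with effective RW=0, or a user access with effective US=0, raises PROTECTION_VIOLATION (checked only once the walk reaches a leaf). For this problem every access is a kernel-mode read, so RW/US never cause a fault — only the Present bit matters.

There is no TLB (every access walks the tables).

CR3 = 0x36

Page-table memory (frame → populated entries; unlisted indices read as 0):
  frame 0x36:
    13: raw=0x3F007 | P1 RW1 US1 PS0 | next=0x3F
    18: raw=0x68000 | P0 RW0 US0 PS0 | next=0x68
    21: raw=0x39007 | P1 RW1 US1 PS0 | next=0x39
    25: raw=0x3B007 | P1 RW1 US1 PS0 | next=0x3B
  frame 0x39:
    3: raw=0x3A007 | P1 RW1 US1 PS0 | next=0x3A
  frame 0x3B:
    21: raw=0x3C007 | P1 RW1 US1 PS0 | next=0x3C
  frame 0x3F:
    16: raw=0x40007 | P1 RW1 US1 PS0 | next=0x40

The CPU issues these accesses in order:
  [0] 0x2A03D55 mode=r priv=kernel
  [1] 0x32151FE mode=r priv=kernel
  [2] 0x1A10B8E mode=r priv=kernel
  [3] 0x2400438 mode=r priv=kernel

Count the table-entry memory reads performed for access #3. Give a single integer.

Per-access translation:
#0 VA=0x2A03D55 (r,kernel):
  L0: frame=0x36 idx=21 entry=0x39007 [P=1 RW=1 US=1 PS=0]
  L1: frame=0x39 idx=3 entry=0x3A007 [P=1 RW=1 US=1 PS=0]
  ✓ 0x3AD55  — 2 lookups
#1 VA=0x32151FE (r,kernel):
  L0: frame=0x36 idx=25 entry=0x3B007 [P=1 RW=1 US=1 PS=0]
  L1: frame=0x3B idx=21 entry=0x3C007 [P=1 RW=1 US=1 PS=0]
  ✓ 0x3C1FE  — 2 lookups
#2 VA=0x1A10B8E (r,kernel):
  L0: frame=0x36 idx=13 entry=0x3F007 [P=1 RW=1 US=1 PS=0]
  L1: frame=0x3F idx=16 entry=0x40007 [P=1 RW=1 US=1 PS=0]
  ✓ 0x40B8E  — 2 lookups
#3 VA=0x2400438 (r,kernel):
  L0: frame=0x36 idx=18 entry=0x68000 [P=0 RW=0 US=0 PS=0]
  → PAGE_NOT_PRESENT  (1 entries read)

Entries read for #3: 1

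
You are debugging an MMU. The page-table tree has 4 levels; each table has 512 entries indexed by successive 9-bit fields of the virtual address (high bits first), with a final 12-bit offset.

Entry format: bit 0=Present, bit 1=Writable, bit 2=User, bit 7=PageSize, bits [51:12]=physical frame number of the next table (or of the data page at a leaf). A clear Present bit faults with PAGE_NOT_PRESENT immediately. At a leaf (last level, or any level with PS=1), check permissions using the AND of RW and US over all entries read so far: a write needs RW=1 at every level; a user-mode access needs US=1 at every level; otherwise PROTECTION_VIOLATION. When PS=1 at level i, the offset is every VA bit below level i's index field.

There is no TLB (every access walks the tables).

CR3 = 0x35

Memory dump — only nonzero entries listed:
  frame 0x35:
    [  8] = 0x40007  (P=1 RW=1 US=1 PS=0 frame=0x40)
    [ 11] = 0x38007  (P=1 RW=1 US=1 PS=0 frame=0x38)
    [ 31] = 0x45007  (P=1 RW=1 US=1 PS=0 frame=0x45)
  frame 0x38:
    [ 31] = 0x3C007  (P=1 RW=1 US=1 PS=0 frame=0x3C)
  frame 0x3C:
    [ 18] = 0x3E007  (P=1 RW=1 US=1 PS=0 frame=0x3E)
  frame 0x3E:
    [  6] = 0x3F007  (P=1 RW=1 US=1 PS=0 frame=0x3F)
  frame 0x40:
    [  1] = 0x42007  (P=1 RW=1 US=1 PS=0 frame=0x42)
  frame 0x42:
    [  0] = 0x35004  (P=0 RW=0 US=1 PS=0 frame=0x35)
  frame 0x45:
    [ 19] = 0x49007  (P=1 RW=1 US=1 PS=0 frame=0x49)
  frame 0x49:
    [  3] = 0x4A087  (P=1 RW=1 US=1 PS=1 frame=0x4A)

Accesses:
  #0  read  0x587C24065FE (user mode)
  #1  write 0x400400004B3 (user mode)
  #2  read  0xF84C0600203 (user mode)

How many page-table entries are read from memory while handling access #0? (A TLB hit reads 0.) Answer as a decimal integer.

Trace:
#0 VA=0x587C24065FE (r,user):
  L0 @0x35[11] → 0x38007  P=1,RW=1,US=1,PS=0
  L1 @0x38[31] → 0x3C007  P=1,RW=1,US=1,PS=0
  L2 @0x3C[18] → 0x3E007  P=1,RW=1,US=1,PS=0
  L3 @0x3E[6] → 0x3F007  P=1,RW=1,US=1,PS=0
  ⇒ phys 0x3F5FE  [4 reads]
#1 VA=0x400400004B3 (w,user):
  L0 @0x35[8] → 0x40007  P=1,RW=1,US=1,PS=0
  L1 @0x40[1] → 0x42007  P=1,RW=1,US=1,PS=0
  L2 @0x42[0] → 0x35004  P=0,RW=0,US=1,PS=0
  ✗ PAGE_NOT_PRESENT  [3 reads]
#2 VA=0xF84C0600203 (r,user):
  L0 @0x35[31] → 0x45007  P=1,RW=1,US=1,PS=0
  L1 @0x45[19] → 0x49007  P=1,RW=1,US=1,PS=0
  L2 @0x49[3] → 0x4A087  P=1,RW=1,US=1,PS=1
  ⇒ phys 0x4A203 (huge @L2)  [3 reads]

Entries read for #0: 4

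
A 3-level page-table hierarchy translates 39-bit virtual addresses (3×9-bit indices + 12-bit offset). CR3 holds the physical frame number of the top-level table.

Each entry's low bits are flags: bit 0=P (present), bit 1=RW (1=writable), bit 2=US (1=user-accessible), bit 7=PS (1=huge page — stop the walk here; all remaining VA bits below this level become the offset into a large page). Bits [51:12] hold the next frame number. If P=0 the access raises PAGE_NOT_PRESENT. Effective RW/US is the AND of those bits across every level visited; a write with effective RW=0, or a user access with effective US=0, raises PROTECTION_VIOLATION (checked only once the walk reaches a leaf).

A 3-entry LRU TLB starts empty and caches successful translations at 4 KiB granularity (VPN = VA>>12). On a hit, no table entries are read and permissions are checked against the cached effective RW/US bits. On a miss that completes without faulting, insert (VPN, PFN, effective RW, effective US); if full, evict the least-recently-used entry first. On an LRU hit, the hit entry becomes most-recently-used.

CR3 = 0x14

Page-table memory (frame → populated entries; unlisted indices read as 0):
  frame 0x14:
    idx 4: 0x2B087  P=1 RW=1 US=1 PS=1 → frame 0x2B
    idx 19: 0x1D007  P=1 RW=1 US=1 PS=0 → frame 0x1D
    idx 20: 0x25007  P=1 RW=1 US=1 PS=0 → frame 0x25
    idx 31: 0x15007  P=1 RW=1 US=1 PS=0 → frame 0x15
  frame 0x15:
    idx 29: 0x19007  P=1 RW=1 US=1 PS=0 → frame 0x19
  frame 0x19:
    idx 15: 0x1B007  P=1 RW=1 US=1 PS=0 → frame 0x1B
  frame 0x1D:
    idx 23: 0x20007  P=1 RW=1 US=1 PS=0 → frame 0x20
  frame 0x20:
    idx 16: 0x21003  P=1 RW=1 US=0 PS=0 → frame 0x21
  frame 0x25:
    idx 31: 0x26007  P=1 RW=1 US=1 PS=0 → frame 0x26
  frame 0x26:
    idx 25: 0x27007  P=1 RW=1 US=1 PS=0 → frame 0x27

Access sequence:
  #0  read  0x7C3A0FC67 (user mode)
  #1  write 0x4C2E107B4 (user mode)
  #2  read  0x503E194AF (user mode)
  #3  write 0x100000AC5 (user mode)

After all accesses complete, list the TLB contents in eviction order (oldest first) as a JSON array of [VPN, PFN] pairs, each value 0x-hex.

Walk each access:
#0 VA=0x7C3A0FC67 (r,user):
  L0 @0x14[31] → 0x15007  P=1,RW=1,US=1,PS=0
  L1 @0x15[29] → 0x19007  P=1,RW=1,US=1,PS=0
  L2 @0x19[15] → 0x1B007  P=1,RW=1,US=1,PS=0
  ⇒ phys 0x1BC67  [3 reads]
#1 VA=0x4C2E107B4 (w,user):
  L0 @0x14[19] → 0x1D007  P=1,RW=1,US=1,PS=0
  L1 @0x1D[23] → 0x20007  P=1,RW=1,US=1,PS=0
  L2 @0x20[16] → 0x21003  P=1,RW=1,US=0,PS=0
  → PROTECTION_VIOLATION  (3 entries read)
#2 VA=0x503E194AF (r,user):
  L0 @0x14[20] → 0x25007  P=1,RW=1,US=1,PS=0
  L1 @0x25[31] → 0x26007  P=1,RW=1,US=1,PS=0
  L2 @0x26[25] → 0x27007  P=1,RW=1,US=1,PS=0
  ⇒ phys 0x274AF  [3 reads]
#3 VA=0x100000AC5 (w,user):
  L0 @0x14[4] → 0x2B087  P=1,RW=1,US=1,PS=1
  ⇒ phys 0x2BAC5 (huge @L0)  [1 reads]

TLB: [["0x7C3A0F", "0x1B"], ["0x503E19", "0x27"], ["0x100000", "0x2B"]]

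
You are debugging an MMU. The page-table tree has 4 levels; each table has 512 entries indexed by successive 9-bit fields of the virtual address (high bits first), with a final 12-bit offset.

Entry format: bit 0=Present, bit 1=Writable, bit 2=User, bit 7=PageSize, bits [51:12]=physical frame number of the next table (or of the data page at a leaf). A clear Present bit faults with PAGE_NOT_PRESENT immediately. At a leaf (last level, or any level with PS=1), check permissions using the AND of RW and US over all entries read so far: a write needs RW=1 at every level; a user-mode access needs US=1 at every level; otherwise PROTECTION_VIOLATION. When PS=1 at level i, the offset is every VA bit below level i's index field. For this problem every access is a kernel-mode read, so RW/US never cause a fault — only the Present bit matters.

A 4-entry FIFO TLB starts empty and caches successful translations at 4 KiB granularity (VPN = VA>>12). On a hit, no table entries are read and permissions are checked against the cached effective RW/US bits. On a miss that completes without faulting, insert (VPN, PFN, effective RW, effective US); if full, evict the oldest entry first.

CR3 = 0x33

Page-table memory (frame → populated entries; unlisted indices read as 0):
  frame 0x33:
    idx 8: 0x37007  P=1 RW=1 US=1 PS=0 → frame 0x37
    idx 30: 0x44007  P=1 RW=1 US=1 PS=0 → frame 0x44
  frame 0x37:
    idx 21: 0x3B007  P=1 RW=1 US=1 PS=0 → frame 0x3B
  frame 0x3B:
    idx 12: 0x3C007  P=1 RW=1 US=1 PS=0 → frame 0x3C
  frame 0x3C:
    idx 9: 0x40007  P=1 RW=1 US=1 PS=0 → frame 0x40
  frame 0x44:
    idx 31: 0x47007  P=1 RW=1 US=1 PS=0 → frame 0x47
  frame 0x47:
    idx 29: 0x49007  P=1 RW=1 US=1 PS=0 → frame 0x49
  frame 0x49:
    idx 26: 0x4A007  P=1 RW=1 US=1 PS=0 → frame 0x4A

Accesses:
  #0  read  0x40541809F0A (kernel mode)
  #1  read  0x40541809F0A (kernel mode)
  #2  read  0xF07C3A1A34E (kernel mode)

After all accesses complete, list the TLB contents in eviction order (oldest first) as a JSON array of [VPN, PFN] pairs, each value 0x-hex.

Walk each access:
#0 VA=0x40541809F0A (r,kernel):
  L0 @0x33[8] → 0x37007  P=1,RW=1,US=1,PS=0
  L1 @0x37[21] → 0x3B007  P=1,RW=1,US=1,PS=0
  L2 @0x3B[12] → 0x3C007  P=1,RW=1,US=1,PS=0
  L3 @0x3C[9] → 0x40007  P=1,RW=1,US=1,PS=0
  ⇒ phys 0x40F0A  [4 reads]
#1 VA=0x40541809F0A (r,kernel):
  TLB hit vpn=0x40541809 → PA=0x40F0A
#2 VA=0xF07C3A1A34E (r,kernel):
  L0 @0x33[30] → 0x44007  P=1,RW=1,US=1,PS=0
  L1 @0x44[31] → 0x47007  P=1,RW=1,US=1,PS=0
  L2 @0x47[29] → 0x49007  P=1,RW=1,US=1,PS=0
  L3 @0x49[26] → 0x4A007  P=1,RW=1,US=1,PS=0
  ⇒ phys 0x4A34E  [4 reads]

TLB: [["0x40541809", "0x40"], ["0xF07C3A1A", "0x4A"]]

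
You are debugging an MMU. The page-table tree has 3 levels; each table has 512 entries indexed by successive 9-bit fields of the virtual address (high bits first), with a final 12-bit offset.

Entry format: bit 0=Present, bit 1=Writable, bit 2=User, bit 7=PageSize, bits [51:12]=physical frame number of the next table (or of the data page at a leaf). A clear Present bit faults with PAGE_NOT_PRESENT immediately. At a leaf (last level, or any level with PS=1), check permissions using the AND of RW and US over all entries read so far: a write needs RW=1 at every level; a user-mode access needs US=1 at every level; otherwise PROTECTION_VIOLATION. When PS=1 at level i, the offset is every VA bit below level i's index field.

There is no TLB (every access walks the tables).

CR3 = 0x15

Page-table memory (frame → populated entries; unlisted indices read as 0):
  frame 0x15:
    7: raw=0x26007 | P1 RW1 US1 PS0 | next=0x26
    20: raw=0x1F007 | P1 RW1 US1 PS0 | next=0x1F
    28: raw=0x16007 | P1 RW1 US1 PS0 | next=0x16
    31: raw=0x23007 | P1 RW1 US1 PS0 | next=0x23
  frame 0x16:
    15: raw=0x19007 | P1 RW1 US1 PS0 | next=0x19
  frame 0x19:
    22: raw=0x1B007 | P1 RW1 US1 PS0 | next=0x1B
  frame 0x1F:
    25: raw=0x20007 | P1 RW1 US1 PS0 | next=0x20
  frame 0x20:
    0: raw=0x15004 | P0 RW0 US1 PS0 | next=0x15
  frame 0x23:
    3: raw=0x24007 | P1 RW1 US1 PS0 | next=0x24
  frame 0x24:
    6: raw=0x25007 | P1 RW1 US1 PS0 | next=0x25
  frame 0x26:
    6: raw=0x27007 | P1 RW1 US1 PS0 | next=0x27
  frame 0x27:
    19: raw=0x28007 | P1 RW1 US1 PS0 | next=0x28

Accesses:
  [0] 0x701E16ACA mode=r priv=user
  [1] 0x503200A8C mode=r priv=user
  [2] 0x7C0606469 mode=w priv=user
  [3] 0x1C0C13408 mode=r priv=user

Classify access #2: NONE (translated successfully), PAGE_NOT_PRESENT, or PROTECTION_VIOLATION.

Trace:
#0 VA=0x701E16ACA (r,user):
  [0] read 0x15 idx=28: raw=0x16007 flags P=1 W=1 U=1 S=0
  [1] read 0x16 idx=15: raw=0x19007 flags P=1 W=1 U=1 S=0
  [2] read 0x19 idx=22: raw=0x1B007 flags P=1 W=1 U=1 S=0
  ✓ 0x1BACA  — 3 lookups
#1 VA=0x503200A8C (r,user):
  [0] read 0x15 idx=20: raw=0x1F007 flags P=1 W=1 U=1 S=0
  [1] read 0x1F idx=25: raw=0x20007 flags P=1 W=1 U=1 S=0
  [2] read 0x20 idx=0: raw=0x15004 flags P=0 W=0 U=1 S=0
  → PAGE_NOT_PRESENT  (3 entries read)
#2 VA=0x7C0606469 (w,user):
  [0] read 0x15 idx=31: raw=0x23007 flags P=1 W=1 U=1 S=0
  [1] read 0x23 idx=3: raw=0x24007 flags P=1 W=1 U=1 S=0
  [2] read 0x24 idx=6: raw=0x25007 flags P=1 W=1 U=1 S=0
  ✓ 0x25469  — 3 lookups
#3 VA=0x1C0C13408 (r,user):
  [0] read 0x15 idx=7: raw=0x26007 flags P=1 W=1 U=1 S=0
  [1] read 0x26 idx=6: raw=0x27007 flags P=1 W=1 U=1 S=0
  [2] read 0x27 idx=19: raw=0x28007 flags P=1 W=1 U=1 S=0
  ✓ 0x28408  — 3 lookups

Access #2 fault: NONE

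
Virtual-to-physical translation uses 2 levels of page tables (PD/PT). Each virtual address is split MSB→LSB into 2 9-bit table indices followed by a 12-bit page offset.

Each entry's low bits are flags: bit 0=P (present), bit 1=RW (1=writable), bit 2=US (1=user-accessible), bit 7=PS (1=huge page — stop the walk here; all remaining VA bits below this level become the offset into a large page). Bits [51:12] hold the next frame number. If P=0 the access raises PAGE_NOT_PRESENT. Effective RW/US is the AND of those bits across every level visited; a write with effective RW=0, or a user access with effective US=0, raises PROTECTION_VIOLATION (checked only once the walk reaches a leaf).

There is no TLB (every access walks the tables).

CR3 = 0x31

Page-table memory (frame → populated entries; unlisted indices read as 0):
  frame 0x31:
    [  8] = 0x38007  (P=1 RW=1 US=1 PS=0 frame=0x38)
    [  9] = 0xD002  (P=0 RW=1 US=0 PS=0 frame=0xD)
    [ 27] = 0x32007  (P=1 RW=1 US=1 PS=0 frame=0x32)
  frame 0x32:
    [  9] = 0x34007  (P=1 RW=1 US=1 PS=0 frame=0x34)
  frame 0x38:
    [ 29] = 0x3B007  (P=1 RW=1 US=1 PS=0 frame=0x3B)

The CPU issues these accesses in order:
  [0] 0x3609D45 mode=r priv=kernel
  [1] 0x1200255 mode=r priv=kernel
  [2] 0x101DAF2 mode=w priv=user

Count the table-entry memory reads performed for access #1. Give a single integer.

Per-access translation:
#0 VA=0x3609D45 (r,kernel):
  L0: frame=0x31 idx=27 entry=0x32007 [P=1 RW=1 US=1 PS=0]
  L1: frame=0x32 idx=9 entry=0x34007 [P=1 RW=1 US=1 PS=0]
  ⇒ phys 0x34D45  [2 reads]
#1 VA=0x1200255 (r,kernel):
  L0: frame=0x31 idx=9 entry=0xD002 [P=0 RW=1 US=0 PS=0]
  → PAGE_NOT_PRESENT  (1 entries read)
#2 VA=0x101DAF2 (w,user):
  L0: frame=0x31 idx=8 entry=0x38007 [P=1 RW=1 US=1 PS=0]
  L1: frame=0x38 idx=29 entry=0x3B007 [P=1 RW=1 US=1 PS=0]
  ⇒ phys 0x3BAF2  [2 reads]

Entries read for #1: 1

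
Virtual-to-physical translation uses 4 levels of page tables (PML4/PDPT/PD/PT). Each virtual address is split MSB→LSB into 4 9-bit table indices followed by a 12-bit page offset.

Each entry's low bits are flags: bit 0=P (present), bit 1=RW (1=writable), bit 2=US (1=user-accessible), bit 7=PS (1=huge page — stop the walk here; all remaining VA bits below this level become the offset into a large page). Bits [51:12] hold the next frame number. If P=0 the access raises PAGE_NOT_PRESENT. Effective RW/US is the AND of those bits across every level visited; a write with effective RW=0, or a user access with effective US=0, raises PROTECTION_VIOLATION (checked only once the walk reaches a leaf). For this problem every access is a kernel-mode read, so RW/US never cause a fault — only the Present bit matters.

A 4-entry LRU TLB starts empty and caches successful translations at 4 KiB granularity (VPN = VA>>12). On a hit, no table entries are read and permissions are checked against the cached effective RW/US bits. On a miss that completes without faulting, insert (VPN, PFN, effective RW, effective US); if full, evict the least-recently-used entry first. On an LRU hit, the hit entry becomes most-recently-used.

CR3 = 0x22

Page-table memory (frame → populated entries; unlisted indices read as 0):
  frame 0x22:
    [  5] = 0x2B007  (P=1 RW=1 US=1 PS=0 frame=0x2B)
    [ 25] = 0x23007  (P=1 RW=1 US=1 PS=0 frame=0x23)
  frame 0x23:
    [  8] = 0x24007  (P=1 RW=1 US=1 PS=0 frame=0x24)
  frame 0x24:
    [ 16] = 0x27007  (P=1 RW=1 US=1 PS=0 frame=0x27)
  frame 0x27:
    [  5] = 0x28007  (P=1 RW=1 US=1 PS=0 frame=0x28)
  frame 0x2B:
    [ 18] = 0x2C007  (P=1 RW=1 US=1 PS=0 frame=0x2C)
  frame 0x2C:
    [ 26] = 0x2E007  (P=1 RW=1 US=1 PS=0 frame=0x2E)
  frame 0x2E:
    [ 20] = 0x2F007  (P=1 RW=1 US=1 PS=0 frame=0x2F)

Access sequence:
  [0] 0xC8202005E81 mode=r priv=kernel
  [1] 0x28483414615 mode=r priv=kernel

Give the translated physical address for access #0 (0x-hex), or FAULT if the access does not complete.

Per-access translation:
#0 VA=0xC8202005E81 (r,kernel):
  L0: frame=0x22 idx=25 entry=0x23007 [P=1 RW=1 US=1 PS=0]
  L1: frame=0x23 idx=8 entry=0x24007 [P=1 RW=1 US=1 PS=0]
  L2: frame=0x24 idx=16 entry=0x27007 [P=1 RW=1 US=1 PS=0]
  L3: frame=0x27 idx=5 entry=0x28007 [P=1 RW=1 US=1 PS=0]
  ⇒ phys 0x28E81  [4 reads]
#1 VA=0x28483414615 (r,kernel):
  L0: frame=0x22 idx=5 entry=0x2B007 [P=1 RW=1 US=1 PS=0]
  L1: frame=0x2B idx=18 entry=0x2C007 [P=1 RW=1 US=1 PS=0]
  L2: frame=0x2C idx=26 entry=0x2E007 [P=1 RW=1 US=1 PS=0]
  L3: frame=0x2E idx=20 entry=0x2F007 [P=1 RW=1 US=1 PS=0]
  ⇒ phys 0x2F615  [4 reads]

Access #0 PA: 0x28E81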